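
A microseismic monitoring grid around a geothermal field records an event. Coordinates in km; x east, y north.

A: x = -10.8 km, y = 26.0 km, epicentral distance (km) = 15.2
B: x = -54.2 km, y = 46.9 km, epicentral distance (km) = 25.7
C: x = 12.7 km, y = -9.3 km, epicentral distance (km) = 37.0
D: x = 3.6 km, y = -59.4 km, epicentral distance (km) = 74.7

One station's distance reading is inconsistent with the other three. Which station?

Solve using three stations at a time. Using A, C, D (subtract circle equations pairwise → linear system) gives (x, y) ≈ (-17.3, 12.3).
Distances from that point to each station vs reported:
  A: calculated 15.2 vs reported 15.2 → residual 0.0 km
  B: calculated 50.6 vs reported 25.7 → residual 24.9 km
  C: calculated 37.0 vs reported 37.0 → residual 0.0 km
  D: calculated 74.7 vs reported 74.7 → residual 0.0 km
A, C, D are mutually consistent (residuals ≈ 0); B is off by 24.9 km.

B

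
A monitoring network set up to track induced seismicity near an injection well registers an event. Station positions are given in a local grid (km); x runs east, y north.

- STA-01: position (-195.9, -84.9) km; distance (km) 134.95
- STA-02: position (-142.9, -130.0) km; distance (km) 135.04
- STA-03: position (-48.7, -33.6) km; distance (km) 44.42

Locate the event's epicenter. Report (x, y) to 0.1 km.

Circle about each station: (x + 195.9)² + (y + 84.9)² = 134.95²; (x + 142.9)² + (y + 130.0)² = 135.04²; (x + 48.7)² + (y + 33.6)² = 44.42².
Subtracting the STA-01 equation from the STA-02 and STA-03 equations removes the quadratic terms:
106.0 x − 90.2 y = -8288.71
294.4 x + 102.6 y = -25845.80
Solving the 2×2 system: x ≈ -85.0, y ≈ -8.0 km.
Check against STA-01 (with the unrounded x, y): √((x + 195.9)²+(y + 84.9)²) = 134.95 ≈ 134.95 km. ✓

x ≈ -85.0 km, y ≈ -8.0 km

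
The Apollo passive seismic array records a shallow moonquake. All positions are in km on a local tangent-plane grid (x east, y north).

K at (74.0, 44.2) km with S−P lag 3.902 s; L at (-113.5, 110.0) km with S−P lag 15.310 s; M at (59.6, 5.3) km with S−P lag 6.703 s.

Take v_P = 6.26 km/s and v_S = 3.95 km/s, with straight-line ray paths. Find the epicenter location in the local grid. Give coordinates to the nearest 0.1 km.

(46.8, 75.9)

Distance from S−P lag: d = Δt · v_P v_S / (v_P − v_S) = Δt · (6.26·3.95)/(6.26−3.95) ≈ 10.7043·Δt.
So d_K = 41.77, d_L = 163.88, d_M = 71.75 km.
Circle about each station: (x − 74.0)² + (y − 44.2)² = 41.77²; (x + 113.5)² + (y − 110.0)² = 163.88²; (x − 59.6)² + (y − 5.3)² = 71.75².
Subtracting pairs of circle equations eliminates x²+y² and gives linear equations (the radical axes):
-375.0 x + 131.6 y = -7559.31
-28.8 x − 77.8 y = -7252.72
Solving the 2×2 system: x ≈ 46.8, y ≈ 75.9 km.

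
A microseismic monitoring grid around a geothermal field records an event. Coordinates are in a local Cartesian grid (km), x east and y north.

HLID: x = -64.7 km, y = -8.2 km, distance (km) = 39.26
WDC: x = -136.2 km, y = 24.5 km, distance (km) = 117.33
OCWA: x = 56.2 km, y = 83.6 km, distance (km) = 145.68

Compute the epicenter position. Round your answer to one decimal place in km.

Circle about each station: (x + 64.7)² + (y + 8.2)² = 39.26²; (x + 136.2)² + (y − 24.5)² = 117.33²; (x − 56.2)² + (y − 83.6)² = 145.68².
Subtracting the HLID equation from the WDC and OCWA equations removes the quadratic terms:
-143.0 x + 65.4 y = 2672.38
241.8 x + 183.6 y = -13787.24
Solving the 2×2 system: x ≈ -33.1, y ≈ -31.5 km.

x ≈ -33.1 km, y ≈ -31.5 km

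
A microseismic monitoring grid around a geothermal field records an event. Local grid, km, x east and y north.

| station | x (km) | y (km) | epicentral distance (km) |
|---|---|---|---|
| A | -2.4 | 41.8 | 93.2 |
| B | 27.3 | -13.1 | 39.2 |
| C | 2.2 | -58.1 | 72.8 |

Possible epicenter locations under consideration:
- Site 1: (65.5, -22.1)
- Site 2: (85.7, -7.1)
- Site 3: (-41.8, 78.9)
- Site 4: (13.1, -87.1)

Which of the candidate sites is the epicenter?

Site 1

For each candidate, compare |candidate − station| to the reported distance:
Site 1: residuals A 0.0, B 0.0, C 0.0 → max 0.0 km
Site 2: residuals A 7.6, B 19.5, C 25.0 → max 25.0 km
Site 3: residuals A 39.1, B 75.9, C 71.1 → max 75.9 km
Site 4: residuals A 36.6, B 36.2, C 41.8 → max 41.8 km
Only Site 1 has all residuals ≈ 0.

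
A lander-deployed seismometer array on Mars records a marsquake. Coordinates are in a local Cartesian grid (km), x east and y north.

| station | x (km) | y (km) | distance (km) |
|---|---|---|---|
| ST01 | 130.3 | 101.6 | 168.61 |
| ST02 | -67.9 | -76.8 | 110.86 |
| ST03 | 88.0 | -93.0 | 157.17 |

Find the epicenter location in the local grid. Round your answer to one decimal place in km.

Circle about each station: (x − 130.3)² + (y − 101.6)² = 168.61²; (x + 67.9)² + (y + 76.8)² = 110.86²; (x − 88.0)² + (y + 93.0)² = 157.17².
Subtracting pairs of circle equations eliminates x²+y² and gives linear equations (the radical axes):
-396.4 x − 356.8 y = -652.61
-84.6 x − 389.2 y = -7180.73
Solving the 2×2 system: x ≈ -18.6, y ≈ 22.5 km.

(-18.6, 22.5)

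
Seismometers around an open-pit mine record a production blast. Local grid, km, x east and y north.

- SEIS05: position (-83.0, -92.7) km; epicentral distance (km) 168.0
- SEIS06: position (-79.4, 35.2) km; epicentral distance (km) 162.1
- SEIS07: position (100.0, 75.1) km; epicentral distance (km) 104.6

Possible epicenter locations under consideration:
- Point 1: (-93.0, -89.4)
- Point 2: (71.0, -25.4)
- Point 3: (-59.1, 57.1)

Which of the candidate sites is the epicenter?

Point 2

For each candidate, compare |candidate − station| to the reported distance:
Point 1: residuals SEIS05 157.5, SEIS06 36.8, SEIS07 149.0 → max 157.5 km
Point 2: residuals SEIS05 0.1, SEIS06 0.0, SEIS07 0.0 → max 0.1 km
Point 3: residuals SEIS05 16.3, SEIS06 132.2, SEIS07 55.5 → max 132.2 km
Only Point 2 has all residuals ≈ 0.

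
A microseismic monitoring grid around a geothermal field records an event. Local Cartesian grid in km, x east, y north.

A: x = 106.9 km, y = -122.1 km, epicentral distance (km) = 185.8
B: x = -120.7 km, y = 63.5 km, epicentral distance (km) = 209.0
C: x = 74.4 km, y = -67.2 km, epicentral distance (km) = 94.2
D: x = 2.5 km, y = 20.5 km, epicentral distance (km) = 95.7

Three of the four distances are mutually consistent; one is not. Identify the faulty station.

C

Solve using three stations at a time. Using A, B, D (subtract circle equations pairwise → linear system) gives (x, y) ≈ (88.2, 62.7).
Distances from that point to each station vs reported:
  A: calculated 185.7 vs reported 185.8 → residual 0.1 km
  B: calculated 208.9 vs reported 209.0 → residual 0.1 km
  C: calculated 130.6 vs reported 94.2 → residual 36.4 km
  D: calculated 95.5 vs reported 95.7 → residual 0.2 km
A, B, D are mutually consistent (residuals ≈ 0); C is off by 36.4 km.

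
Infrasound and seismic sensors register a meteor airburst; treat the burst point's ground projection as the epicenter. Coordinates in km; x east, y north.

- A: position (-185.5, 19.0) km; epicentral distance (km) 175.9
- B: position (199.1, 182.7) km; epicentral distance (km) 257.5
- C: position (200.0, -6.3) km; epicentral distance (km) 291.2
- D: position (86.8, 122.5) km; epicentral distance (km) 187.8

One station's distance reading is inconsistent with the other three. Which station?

Solve using three stations at a time. Using A, B, C (subtract circle equations pairwise → linear system) gives (x, y) ≈ (-54.1, 135.9).
Distances from that point to each station vs reported:
  A: calculated 175.9 vs reported 175.9 → residual 0.0 km
  B: calculated 257.5 vs reported 257.5 → residual 0.0 km
  C: calculated 291.2 vs reported 291.2 → residual 0.0 km
  D: calculated 141.5 vs reported 187.8 → residual 46.3 km
A, B, C are mutually consistent (residuals ≈ 0); D is off by 46.3 km.

D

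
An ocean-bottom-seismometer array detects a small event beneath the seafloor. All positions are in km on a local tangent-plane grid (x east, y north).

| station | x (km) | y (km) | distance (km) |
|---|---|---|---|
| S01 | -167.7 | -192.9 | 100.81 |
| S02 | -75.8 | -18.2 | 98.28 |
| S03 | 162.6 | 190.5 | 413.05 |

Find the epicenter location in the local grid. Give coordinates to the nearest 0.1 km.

Circle about each station: (x + 167.7)² + (y + 192.9)² = 100.81²; (x + 75.8)² + (y + 18.2)² = 98.28²; (x − 162.6)² + (y − 190.5)² = 413.05².
Subtracting pairs of circle equations eliminates x²+y² and gives linear equations (the radical axes):
183.8 x + 349.4 y = -58753.12
660.6 x + 766.8 y = -163052.34
Solving the 2×2 system: x ≈ -132.6, y ≈ -98.4 km.
Check against S01 (with the unrounded x, y): √((x + 167.7)²+(y + 192.9)²) = 100.81 ≈ 100.81 km. ✓

(-132.6, -98.4)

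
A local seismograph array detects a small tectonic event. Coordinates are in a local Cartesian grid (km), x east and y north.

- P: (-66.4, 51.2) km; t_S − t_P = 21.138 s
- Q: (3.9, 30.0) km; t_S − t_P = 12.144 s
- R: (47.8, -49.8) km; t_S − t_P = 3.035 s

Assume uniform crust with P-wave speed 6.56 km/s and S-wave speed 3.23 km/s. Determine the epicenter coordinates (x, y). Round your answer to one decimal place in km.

x ≈ 29.8 km, y ≈ -42.8 km

Distance from S−P lag: d = Δt · v_P v_S / (v_P − v_S) = Δt · (6.56·3.23)/(6.56−3.23) ≈ 6.3630·Δt.
So d_P = 134.50, d_Q = 77.27, d_R = 19.31 km.
Circle about each station: (x + 66.4)² + (y − 51.2)² = 134.50²; (x − 3.9)² + (y − 30.0)² = 77.27²; (x − 47.8)² + (y + 49.8)² = 19.31².
Subtracting the P equation from the Q and R equations removes the quadratic terms:
140.6 x − 42.4 y = 6004.41
228.4 x − 202.0 y = 15451.85
Solving the 2×2 system: x ≈ 29.8, y ≈ -42.8 km.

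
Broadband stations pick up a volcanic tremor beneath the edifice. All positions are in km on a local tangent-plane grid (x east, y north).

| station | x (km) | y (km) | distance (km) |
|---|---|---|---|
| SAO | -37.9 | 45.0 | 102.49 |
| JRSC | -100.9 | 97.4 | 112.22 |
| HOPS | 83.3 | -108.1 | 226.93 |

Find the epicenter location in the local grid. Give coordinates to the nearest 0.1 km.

Circle about each station: (x + 37.9)² + (y − 45.0)² = 102.49²; (x + 100.9)² + (y − 97.4)² = 112.22²; (x − 83.3)² + (y + 108.1)² = 226.93².
Subtracting the SAO equation from the JRSC and HOPS equations removes the quadratic terms:
-126.0 x + 104.8 y = 14117.03
242.4 x − 306.2 y = -25829.93
Solving the 2×2 system: x ≈ -122.6, y ≈ -12.7 km.
Check against SAO (with the unrounded x, y): √((x + 37.9)²+(y − 45.0)²) = 102.49 ≈ 102.49 km. ✓

(-122.6, -12.7)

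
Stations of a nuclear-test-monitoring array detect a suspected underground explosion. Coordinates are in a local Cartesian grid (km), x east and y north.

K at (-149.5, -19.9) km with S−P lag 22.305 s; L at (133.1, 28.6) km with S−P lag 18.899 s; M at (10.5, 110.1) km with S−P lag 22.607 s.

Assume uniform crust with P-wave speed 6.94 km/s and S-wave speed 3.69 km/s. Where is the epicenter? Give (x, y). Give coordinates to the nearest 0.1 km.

x ≈ 19.6 km, y ≈ -67.8 km

Distance from S−P lag: d = Δt · v_P v_S / (v_P − v_S) = Δt · (6.94·3.69)/(6.94−3.69) ≈ 7.8796·Δt.
So d_K = 175.75, d_L = 148.92, d_M = 178.13 km.
Circle about each station: (x + 149.5)² + (y + 19.9)² = 175.75²; (x − 133.1)² + (y − 28.6)² = 148.92²; (x − 10.5)² + (y − 110.1)² = 178.13².
Subtracting the K equation from the L and M equations removes the quadratic terms:
565.2 x + 97.0 y = 4498.21
320.0 x + 260.0 y = -11356.23
Solving the 2×2 system: x ≈ 19.6, y ≈ -67.8 km.
Check against K (with the unrounded x, y): √((x + 149.5)²+(y + 19.9)²) = 175.74 ≈ 175.75 km. ✓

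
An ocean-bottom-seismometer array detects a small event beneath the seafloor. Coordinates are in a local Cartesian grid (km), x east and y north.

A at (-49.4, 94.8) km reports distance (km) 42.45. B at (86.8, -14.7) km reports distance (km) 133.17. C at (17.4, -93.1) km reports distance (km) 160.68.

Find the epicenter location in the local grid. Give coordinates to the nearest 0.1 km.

x ≈ -21.5 km, y ≈ 62.8 km

Circle about each station: (x + 49.4)² + (y − 94.8)² = 42.45²; (x − 86.8)² + (y + 14.7)² = 133.17²; (x − 17.4)² + (y + 93.1)² = 160.68².
Subtracting pairs of circle equations eliminates x²+y² and gives linear equations (the radical axes):
272.4 x − 219.0 y = -19609.32
133.6 x − 375.8 y = -26473.09
Solving the 2×2 system: x ≈ -21.5, y ≈ 62.8 km.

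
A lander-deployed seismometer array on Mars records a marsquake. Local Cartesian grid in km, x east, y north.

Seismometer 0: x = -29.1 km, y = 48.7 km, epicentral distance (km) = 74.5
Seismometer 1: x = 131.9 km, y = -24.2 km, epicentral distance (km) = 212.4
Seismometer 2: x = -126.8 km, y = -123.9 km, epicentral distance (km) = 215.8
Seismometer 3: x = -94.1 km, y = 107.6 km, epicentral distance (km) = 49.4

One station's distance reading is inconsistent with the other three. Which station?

Seismometer 0

Solve using three stations at a time. Using Seismometer 1, Seismometer 2, Seismometer 3 (subtract circle equations pairwise → linear system) gives (x, y) ≈ (-53.7, 79.1).
Distances from that point to each station vs reported:
  Seismometer 0: calculated 39.1 vs reported 74.5 → residual 35.4 km
  Seismometer 1: calculated 212.4 vs reported 212.4 → residual 0.0 km
  Seismometer 2: calculated 215.8 vs reported 215.8 → residual 0.0 km
  Seismometer 3: calculated 49.4 vs reported 49.4 → residual 0.0 km
Seismometer 1, Seismometer 2, Seismometer 3 are mutually consistent (residuals ≈ 0); Seismometer 0 is off by 35.4 km.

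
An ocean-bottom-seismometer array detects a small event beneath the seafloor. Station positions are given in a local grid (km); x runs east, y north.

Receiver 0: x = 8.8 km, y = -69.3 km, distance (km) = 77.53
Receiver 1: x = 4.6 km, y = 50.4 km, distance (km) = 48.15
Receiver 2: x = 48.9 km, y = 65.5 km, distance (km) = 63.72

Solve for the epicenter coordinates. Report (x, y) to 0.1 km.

24.6 km east, 6.6 km north

Circle about each station: (x − 8.8)² + (y + 69.3)² = 77.53²; (x − 4.6)² + (y − 50.4)² = 48.15²; (x − 48.9)² + (y − 65.5)² = 63.72².
Subtracting pairs of circle equations eliminates x²+y² and gives linear equations (the radical axes):
-8.4 x + 239.4 y = 1373.87
80.2 x + 269.6 y = 3752.19
Solving the 2×2 system: x ≈ 24.6, y ≈ 6.6 km.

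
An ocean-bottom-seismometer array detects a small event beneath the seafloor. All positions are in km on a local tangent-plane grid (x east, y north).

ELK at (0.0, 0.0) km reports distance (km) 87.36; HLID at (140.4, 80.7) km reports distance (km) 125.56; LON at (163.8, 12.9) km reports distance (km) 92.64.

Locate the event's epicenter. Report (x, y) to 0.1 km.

x ≈ 81.9 km, y ≈ -30.4 km

Circle about each station: x² + y² = 87.36²; (x − 140.4)² + (y − 80.7)² = 125.56²; (x − 163.8)² + (y − 12.9)² = 92.64².
Subtracting the ELK equation from the HLID and LON equations removes the quadratic terms:
280.8 x + 161.4 y = 18091.11
327.6 x + 25.8 y = 26046.45
Solving the 2×2 system: x ≈ 81.9, y ≈ -30.4 km.
Check against ELK (with the unrounded x, y): √(x²+y²) = 87.36 ≈ 87.36 km. ✓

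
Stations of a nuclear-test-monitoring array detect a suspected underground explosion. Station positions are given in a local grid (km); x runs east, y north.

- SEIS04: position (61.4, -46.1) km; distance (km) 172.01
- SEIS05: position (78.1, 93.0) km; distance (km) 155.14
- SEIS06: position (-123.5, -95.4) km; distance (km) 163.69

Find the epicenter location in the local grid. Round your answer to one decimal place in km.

Circle about each station: (x − 61.4)² + (y + 46.1)² = 172.01²; (x − 78.1)² + (y − 93.0)² = 155.14²; (x + 123.5)² + (y + 95.4)² = 163.69².
Subtracting pairs of circle equations eliminates x²+y² and gives linear equations (the radical axes):
33.4 x + 278.2 y = 14372.46
-369.8 x − 98.6 y = 21251.26
Solving the 2×2 system: x ≈ -73.6, y ≈ 60.5 km.
Check against SEIS04 (with the unrounded x, y): √((x − 61.4)²+(y + 46.1)²) = 172.01 ≈ 172.01 km. ✓

-73.6 km east, 60.5 km north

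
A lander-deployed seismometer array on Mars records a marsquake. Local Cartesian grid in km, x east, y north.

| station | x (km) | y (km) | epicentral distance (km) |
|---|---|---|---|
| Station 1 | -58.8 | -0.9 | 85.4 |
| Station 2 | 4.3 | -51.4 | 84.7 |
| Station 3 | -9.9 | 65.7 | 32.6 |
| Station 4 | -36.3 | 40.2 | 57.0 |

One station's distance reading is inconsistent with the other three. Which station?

Station 3

Solve using three stations at a time. Using Station 1, Station 2, Station 4 (subtract circle equations pairwise → linear system) gives (x, y) ≈ (20.1, 31.8).
Distances from that point to each station vs reported:
  Station 1: calculated 85.4 vs reported 85.4 → residual 0.0 km
  Station 2: calculated 84.7 vs reported 84.7 → residual 0.0 km
  Station 3: calculated 45.2 vs reported 32.6 → residual 12.6 km
  Station 4: calculated 57.0 vs reported 57.0 → residual 0.0 km
Station 1, Station 2, Station 4 are mutually consistent (residuals ≈ 0); Station 3 is off by 12.6 km.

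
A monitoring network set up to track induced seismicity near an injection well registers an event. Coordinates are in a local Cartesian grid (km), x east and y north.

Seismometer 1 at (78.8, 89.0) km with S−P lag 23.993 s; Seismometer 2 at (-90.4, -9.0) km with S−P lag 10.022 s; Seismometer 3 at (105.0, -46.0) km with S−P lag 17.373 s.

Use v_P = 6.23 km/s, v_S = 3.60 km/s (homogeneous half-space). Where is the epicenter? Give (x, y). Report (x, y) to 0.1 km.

x ≈ -39.7 km, y ≈ -77.8 km

Distance from S−P lag: d = Δt · v_P v_S / (v_P − v_S) = Δt · (6.23·3.60)/(6.23−3.60) ≈ 8.5278·Δt.
So d_Seismometer 1 = 204.61, d_Seismometer 2 = 85.47, d_Seismometer 3 = 148.15 km.
Circle about each station: (x − 78.8)² + (y − 89.0)² = 204.61²; (x + 90.4)² + (y + 9.0)² = 85.47²; (x − 105.0)² + (y + 46.0)² = 148.15².
Subtracting the Seismometer 1 equation from the Seismometer 2 and Seismometer 3 equations removes the quadratic terms:
-338.4 x − 196.0 y = 28682.85
52.4 x − 270.0 y = 18927.39
Solving the 2×2 system: x ≈ -39.7, y ≈ -77.8 km.
Check against Seismometer 1 (with the unrounded x, y): √((x − 78.8)²+(y − 89.0)²) = 204.61 ≈ 204.61 km. ✓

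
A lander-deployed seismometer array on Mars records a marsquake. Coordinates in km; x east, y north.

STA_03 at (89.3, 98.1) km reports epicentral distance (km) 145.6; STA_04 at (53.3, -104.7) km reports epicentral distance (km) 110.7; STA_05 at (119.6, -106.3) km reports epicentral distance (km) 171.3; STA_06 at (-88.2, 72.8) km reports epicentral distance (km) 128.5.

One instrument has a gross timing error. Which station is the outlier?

Solve using three stations at a time. Using STA_04, STA_05, STA_06 (subtract circle equations pairwise → linear system) gives (x, y) ≈ (-41.0, -46.7).
Distances from that point to each station vs reported:
  STA_03: calculated 194.8 vs reported 145.6 → residual 49.2 km
  STA_04: calculated 110.7 vs reported 110.7 → residual 0.0 km
  STA_05: calculated 171.3 vs reported 171.3 → residual 0.0 km
  STA_06: calculated 128.5 vs reported 128.5 → residual 0.0 km
STA_04, STA_05, STA_06 are mutually consistent (residuals ≈ 0); STA_03 is off by 49.2 km.

STA_03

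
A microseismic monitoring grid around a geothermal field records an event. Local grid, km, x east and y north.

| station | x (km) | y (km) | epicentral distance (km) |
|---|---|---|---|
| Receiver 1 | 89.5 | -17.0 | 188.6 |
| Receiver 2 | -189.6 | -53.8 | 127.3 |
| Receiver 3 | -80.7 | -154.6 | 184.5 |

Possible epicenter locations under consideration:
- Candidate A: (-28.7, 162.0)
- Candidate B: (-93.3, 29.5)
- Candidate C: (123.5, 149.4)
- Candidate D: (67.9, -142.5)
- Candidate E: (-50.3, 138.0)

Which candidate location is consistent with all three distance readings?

For each candidate, compare |candidate − station| to the reported distance:
Candidate A: residuals Receiver 1 25.9, Receiver 2 141.9, Receiver 3 136.3 → max 141.9 km
Candidate B: residuals Receiver 1 0.0, Receiver 2 0.0, Receiver 3 0.0 → max 0.0 km
Candidate C: residuals Receiver 1 18.8, Receiver 2 246.0, Receiver 3 181.7 → max 246.0 km
Candidate D: residuals Receiver 1 61.3, Receiver 2 145.0, Receiver 3 35.4 → max 145.0 km
Candidate E: residuals Receiver 1 20.1, Receiver 2 109.7, Receiver 3 109.7 → max 109.7 km
Only Candidate B has all residuals ≈ 0.

Candidate B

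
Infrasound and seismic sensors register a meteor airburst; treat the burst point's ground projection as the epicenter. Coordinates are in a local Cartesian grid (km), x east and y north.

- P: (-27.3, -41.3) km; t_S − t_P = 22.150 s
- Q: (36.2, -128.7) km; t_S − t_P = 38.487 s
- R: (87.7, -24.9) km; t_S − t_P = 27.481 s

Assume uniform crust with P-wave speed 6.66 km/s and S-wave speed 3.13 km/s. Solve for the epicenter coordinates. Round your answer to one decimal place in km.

(-27.4, 89.5)

Distance from S−P lag: d = Δt · v_P v_S / (v_P − v_S) = Δt · (6.66·3.13)/(6.66−3.13) ≈ 5.9053·Δt.
So d_P = 130.80, d_Q = 227.28, d_R = 162.28 km.
Circle about each station: (x + 27.3)² + (y + 41.3)² = 130.80²; (x − 36.2)² + (y + 128.7)² = 227.28²; (x − 87.7)² + (y + 24.9)² = 162.28².
Subtracting pairs of circle equations eliminates x²+y² and gives linear equations (the radical axes):
127.0 x − 174.8 y = -19124.41
230.0 x + 32.8 y = -3365.84
Solving the 2×2 system: x ≈ -27.4, y ≈ 89.5 km.
Check against P (with the unrounded x, y): √((x + 27.3)²+(y + 41.3)²) = 130.80 ≈ 130.80 km. ✓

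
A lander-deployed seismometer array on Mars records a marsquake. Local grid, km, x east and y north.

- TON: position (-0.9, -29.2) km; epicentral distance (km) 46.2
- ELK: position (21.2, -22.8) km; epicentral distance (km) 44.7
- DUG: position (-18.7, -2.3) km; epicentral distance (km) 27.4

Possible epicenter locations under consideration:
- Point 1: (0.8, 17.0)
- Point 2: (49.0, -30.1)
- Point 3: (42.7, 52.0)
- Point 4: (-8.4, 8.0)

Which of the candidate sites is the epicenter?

Point 1

For each candidate, compare |candidate − station| to the reported distance:
Point 1: residuals TON 0.0, ELK 0.0, DUG 0.0 → max 0.0 km
Point 2: residuals TON 3.7, ELK 16.0, DUG 45.8 → max 45.8 km
Point 3: residuals TON 46.0, ELK 33.1, DUG 54.6 → max 54.6 km
Point 4: residuals TON 8.3, ELK 2.0, DUG 12.8 → max 12.8 km
Only Point 1 has all residuals ≈ 0.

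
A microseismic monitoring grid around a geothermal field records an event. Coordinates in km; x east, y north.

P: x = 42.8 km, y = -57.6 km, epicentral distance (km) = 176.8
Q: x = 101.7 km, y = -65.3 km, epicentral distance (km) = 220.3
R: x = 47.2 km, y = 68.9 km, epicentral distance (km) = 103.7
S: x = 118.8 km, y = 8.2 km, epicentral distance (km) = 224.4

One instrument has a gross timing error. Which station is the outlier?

S

Solve using three stations at a time. Using P, Q, R (subtract circle equations pairwise → linear system) gives (x, y) ≈ (-54.6, 90.2).
Distances from that point to each station vs reported:
  P: calculated 177.0 vs reported 176.8 → residual 0.2 km
  Q: calculated 220.4 vs reported 220.3 → residual 0.1 km
  R: calculated 104.0 vs reported 103.7 → residual 0.3 km
  S: calculated 191.8 vs reported 224.4 → residual 32.6 km
P, Q, R are mutually consistent (residuals ≈ 0); S is off by 32.6 km.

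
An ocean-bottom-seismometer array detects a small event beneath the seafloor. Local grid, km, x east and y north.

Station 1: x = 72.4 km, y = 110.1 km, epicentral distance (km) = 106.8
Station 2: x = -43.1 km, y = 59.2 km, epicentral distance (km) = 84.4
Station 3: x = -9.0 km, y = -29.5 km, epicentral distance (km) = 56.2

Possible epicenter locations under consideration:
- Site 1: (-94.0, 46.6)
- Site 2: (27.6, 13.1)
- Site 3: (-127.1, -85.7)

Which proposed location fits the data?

Site 2

For each candidate, compare |candidate − station| to the reported distance:
Site 1: residuals Station 1 71.3, Station 2 32.0, Station 3 57.9 → max 71.3 km
Site 2: residuals Station 1 0.0, Station 2 0.0, Station 3 0.0 → max 0.0 km
Site 3: residuals Station 1 172.7, Station 2 83.1, Station 3 74.6 → max 172.7 km
Only Site 2 has all residuals ≈ 0.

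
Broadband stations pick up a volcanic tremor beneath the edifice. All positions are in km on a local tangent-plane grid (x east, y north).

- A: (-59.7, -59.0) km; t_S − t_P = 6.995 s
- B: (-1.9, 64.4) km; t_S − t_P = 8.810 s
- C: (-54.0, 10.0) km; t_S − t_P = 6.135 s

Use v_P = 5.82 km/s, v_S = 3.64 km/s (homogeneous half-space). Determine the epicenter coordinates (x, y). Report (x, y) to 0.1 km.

Distance from S−P lag: d = Δt · v_P v_S / (v_P − v_S) = Δt · (5.82·3.64)/(5.82−3.64) ≈ 9.7178·Δt.
So d_A = 67.98, d_B = 85.61, d_C = 59.62 km.
Circle about each station: (x + 59.7)² + (y + 59.0)² = 67.98²; (x + 1.9)² + (y − 64.4)² = 85.61²; (x + 54.0)² + (y − 10.0)² = 59.62².
Subtracting pairs of circle equations eliminates x²+y² and gives linear equations (the radical axes):
115.6 x + 246.8 y = -5601.91
11.4 x + 138.0 y = -2962.35
Solving the 2×2 system: x ≈ -3.2, y ≈ -21.2 km.

-3.2 km east, -21.2 km north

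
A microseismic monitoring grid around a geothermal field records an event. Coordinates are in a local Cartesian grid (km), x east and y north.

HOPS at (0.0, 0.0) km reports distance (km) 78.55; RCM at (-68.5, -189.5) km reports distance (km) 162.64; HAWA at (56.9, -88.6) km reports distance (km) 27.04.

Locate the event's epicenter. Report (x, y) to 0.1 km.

Circle about each station: x² + y² = 78.55²; (x + 68.5)² + (y + 189.5)² = 162.64²; (x − 56.9)² + (y + 88.6)² = 27.04².
Subtracting the HOPS equation from the RCM and HAWA equations removes the quadratic terms:
-137.0 x − 379.0 y = 20320.83
113.8 x − 177.2 y = 16526.51
Solving the 2×2 system: x ≈ 39.5, y ≈ -67.9 km.

(39.5, -67.9)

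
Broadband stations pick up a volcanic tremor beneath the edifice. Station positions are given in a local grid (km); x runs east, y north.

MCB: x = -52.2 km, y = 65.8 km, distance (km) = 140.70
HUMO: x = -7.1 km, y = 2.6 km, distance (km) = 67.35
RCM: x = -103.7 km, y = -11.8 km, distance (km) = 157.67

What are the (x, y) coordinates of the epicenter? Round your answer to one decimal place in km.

53.2 km east, -27.4 km north

Circle about each station: (x + 52.2)² + (y − 65.8)² = 140.70²; (x + 7.1)² + (y − 2.6)² = 67.35²; (x + 103.7)² + (y + 11.8)² = 157.67².
Subtracting pairs of circle equations eliminates x²+y² and gives linear equations (the radical axes):
90.2 x − 126.4 y = 8263.16
-103.0 x − 155.2 y = -1224.89
Solving the 2×2 system: x ≈ 53.2, y ≈ -27.4 km.
Check against MCB (with the unrounded x, y): √((x + 52.2)²+(y − 65.8)²) = 140.70 ≈ 140.70 km. ✓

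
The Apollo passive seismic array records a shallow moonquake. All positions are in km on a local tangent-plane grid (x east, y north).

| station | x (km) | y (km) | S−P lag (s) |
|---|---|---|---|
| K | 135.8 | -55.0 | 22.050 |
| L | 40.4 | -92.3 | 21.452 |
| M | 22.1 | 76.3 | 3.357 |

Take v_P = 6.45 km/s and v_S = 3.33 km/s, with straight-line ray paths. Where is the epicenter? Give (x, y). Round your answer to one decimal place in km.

Distance from S−P lag: d = Δt · v_P v_S / (v_P − v_S) = Δt · (6.45·3.33)/(6.45−3.33) ≈ 6.8841·Δt.
So d_K = 151.80, d_L = 147.68, d_M = 23.11 km.
Circle about each station: (x − 135.8)² + (y + 55.0)² = 151.80²; (x − 40.4)² + (y + 92.3)² = 147.68²; (x − 22.1)² + (y − 76.3)² = 23.11².
Subtracting pairs of circle equations eliminates x²+y² and gives linear equations (the radical axes):
-190.8 x − 74.6 y = -10081.33
-227.4 x + 262.6 y = 7352.63
Solving the 2×2 system: x ≈ 31.3, y ≈ 55.1 km.
Check against K (with the unrounded x, y): √((x − 135.8)²+(y + 55.0)²) = 151.80 ≈ 151.80 km. ✓

(31.3, 55.1)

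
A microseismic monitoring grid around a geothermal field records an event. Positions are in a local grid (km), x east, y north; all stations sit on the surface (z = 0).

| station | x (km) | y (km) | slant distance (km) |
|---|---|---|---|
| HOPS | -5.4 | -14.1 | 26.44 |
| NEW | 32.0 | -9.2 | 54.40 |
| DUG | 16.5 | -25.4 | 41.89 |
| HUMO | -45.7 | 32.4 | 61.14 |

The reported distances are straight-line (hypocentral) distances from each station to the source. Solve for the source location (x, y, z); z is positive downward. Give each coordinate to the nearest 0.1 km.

Each station gives a sphere (x−x_i)² + (y−y_i)² + z² = d_i² (stations at z=0).
Subtracting the HOPS sphere from NEW and DUG: z² cancels, leaving linear equations in x and y:
74.8 x + 9.8 y = -1379.62
43.8 x − 22.6 y = -366.26
Solving: x ≈ -16.402, y ≈ -15.583 km (keep extra digits for the depth step; rounded: -16.4, -15.6).
Then from the HOPS sphere: z² = 26.44² − (x + 5.4)² − (y + 14.1)² with x = -16.402, y = -15.583, so z ≈ 23.996 ≈ 24.0 km.
Check against HUMO (with the unrounded solution): distance 61.13 ≈ 61.14 km. ✓

(-16.4, -15.6, 24.0)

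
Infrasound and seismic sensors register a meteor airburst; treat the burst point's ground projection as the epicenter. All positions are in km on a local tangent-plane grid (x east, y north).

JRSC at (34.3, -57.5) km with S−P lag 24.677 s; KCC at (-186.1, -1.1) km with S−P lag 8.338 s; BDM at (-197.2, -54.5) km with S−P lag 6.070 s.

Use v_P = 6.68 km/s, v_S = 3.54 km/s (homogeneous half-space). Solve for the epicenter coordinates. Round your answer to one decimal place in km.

Distance from S−P lag: d = Δt · v_P v_S / (v_P − v_S) = Δt · (6.68·3.54)/(6.68−3.54) ≈ 7.5310·Δt.
So d_JRSC = 185.84, d_KCC = 62.79, d_BDM = 45.71 km.
Circle about each station: (x − 34.3)² + (y + 57.5)² = 185.84²; (x + 186.1)² + (y + 1.1)² = 62.79²; (x + 197.2)² + (y + 54.5)² = 45.71².
Subtracting pairs of circle equations eliminates x²+y² and gives linear equations (the radical axes):
-440.8 x + 112.8 y = 60745.60
-463.0 x + 6.0 y = 69822.45
Solving the 2×2 system: x ≈ -151.5, y ≈ -53.5 km.

-151.5 km east, -53.5 km north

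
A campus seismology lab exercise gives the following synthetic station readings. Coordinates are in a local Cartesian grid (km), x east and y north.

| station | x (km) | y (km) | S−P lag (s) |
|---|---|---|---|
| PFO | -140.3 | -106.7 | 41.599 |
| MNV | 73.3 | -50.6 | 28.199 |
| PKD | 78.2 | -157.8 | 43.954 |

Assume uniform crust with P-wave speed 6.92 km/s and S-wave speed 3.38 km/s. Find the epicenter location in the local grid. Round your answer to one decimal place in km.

(8.8, 124.2)

Distance from S−P lag: d = Δt · v_P v_S / (v_P − v_S) = Δt · (6.92·3.38)/(6.92−3.38) ≈ 6.6072·Δt.
So d_PFO = 274.85, d_MNV = 186.32, d_PKD = 290.41 km.
Circle about each station: (x + 140.3)² + (y + 106.7)² = 274.85²; (x − 73.3)² + (y + 50.6)² = 186.32²; (x − 78.2)² + (y + 157.8)² = 290.41².
Subtracting the PFO equation from the MNV and PKD equations removes the quadratic terms:
427.2 x + 112.2 y = 17691.65
437.0 x − 102.2 y = -8848.35
Solving the 2×2 system: x ≈ 8.8, y ≈ 124.2 km.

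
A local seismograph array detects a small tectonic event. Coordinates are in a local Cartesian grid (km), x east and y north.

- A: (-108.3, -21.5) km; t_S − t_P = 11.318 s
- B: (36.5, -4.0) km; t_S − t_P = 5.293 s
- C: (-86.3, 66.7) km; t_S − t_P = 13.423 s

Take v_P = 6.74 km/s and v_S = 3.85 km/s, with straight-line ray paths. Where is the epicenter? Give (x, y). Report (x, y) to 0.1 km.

x ≈ -6.7 km, y ≈ -23.8 km

Distance from S−P lag: d = Δt · v_P v_S / (v_P − v_S) = Δt · (6.74·3.85)/(6.74−3.85) ≈ 8.9789·Δt.
So d_A = 101.62, d_B = 47.53, d_C = 120.52 km.
Circle about each station: (x + 108.3)² + (y + 21.5)² = 101.62²; (x − 36.5)² + (y + 4.0)² = 47.53²; (x + 86.3)² + (y − 66.7)² = 120.52².
Subtracting pairs of circle equations eliminates x²+y² and gives linear equations (the radical axes):
289.6 x + 35.0 y = -2775.37
44.0 x + 176.4 y = -4493.01
Solving the 2×2 system: x ≈ -6.7, y ≈ -23.8 km.
Check against A (with the unrounded x, y): √((x + 108.3)²+(y + 21.5)²) = 101.62 ≈ 101.62 km. ✓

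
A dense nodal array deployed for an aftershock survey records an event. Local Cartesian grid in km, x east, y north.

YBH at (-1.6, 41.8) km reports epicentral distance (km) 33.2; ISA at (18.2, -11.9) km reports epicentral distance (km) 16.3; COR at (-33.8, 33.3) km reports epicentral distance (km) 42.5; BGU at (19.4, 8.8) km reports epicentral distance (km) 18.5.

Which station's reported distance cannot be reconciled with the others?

ISA

Solve using three stations at a time. Using YBH, COR, BGU (subtract circle equations pairwise → linear system) gives (x, y) ≈ (0.9, 8.7).
Distances from that point to each station vs reported:
  YBH: calculated 33.2 vs reported 33.2 → residual 0.0 km
  ISA: calculated 26.9 vs reported 16.3 → residual 10.6 km
  COR: calculated 42.5 vs reported 42.5 → residual 0.0 km
  BGU: calculated 18.5 vs reported 18.5 → residual 0.0 km
YBH, COR, BGU are mutually consistent (residuals ≈ 0); ISA is off by 10.6 km.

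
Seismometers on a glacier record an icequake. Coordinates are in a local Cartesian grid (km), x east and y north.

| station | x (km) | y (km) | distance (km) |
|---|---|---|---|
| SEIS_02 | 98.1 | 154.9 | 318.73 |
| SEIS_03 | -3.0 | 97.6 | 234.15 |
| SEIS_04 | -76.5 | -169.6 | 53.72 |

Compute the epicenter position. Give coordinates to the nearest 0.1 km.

-36.1 km east, -134.2 km north

Circle about each station: (x − 98.1)² + (y − 154.9)² = 318.73²; (x + 3.0)² + (y − 97.6)² = 234.15²; (x + 76.5)² + (y + 169.6)² = 53.72².
Subtracting the SEIS_02 equation from the SEIS_03 and SEIS_04 equations removes the quadratic terms:
-202.2 x − 114.6 y = 22679.73
-349.2 x − 649.0 y = 99701.76
Solving the 2×2 system: x ≈ -36.1, y ≈ -134.2 km.
Check against SEIS_02 (with the unrounded x, y): √((x − 98.1)²+(y − 154.9)²) = 318.73 ≈ 318.73 km. ✓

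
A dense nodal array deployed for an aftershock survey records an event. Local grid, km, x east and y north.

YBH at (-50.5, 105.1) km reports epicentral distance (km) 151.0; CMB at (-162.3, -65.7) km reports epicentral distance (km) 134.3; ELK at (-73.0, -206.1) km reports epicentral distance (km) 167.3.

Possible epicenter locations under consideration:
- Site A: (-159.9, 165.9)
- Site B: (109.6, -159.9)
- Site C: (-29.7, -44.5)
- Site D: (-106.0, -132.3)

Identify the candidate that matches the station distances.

For each candidate, compare |candidate − station| to the reported distance:
Site A: residuals YBH 25.8, CMB 97.3, ELK 214.7 → max 214.7 km
Site B: residuals YBH 158.6, CMB 153.5, ELK 21.1 → max 158.6 km
Site C: residuals YBH 0.0, CMB 0.0, ELK 0.0 → max 0.0 km
Site D: residuals YBH 92.8, CMB 47.1, ELK 86.5 → max 92.8 km
Only Site C has all residuals ≈ 0.

Site C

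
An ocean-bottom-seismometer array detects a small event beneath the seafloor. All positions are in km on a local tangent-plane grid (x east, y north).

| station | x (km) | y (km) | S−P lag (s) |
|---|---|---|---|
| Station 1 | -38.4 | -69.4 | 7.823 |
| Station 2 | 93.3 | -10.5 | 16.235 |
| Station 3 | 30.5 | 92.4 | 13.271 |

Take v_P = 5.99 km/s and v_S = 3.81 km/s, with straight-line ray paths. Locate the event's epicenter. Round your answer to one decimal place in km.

Distance from S−P lag: d = Δt · v_P v_S / (v_P − v_S) = Δt · (5.99·3.81)/(5.99−3.81) ≈ 10.4688·Δt.
So d_Station 1 = 81.90, d_Station 2 = 169.96, d_Station 3 = 138.93 km.
Circle about each station: (x + 38.4)² + (y + 69.4)² = 81.90²; (x − 93.3)² + (y + 10.5)² = 169.96²; (x − 30.5)² + (y − 92.4)² = 138.93².
Subtracting pairs of circle equations eliminates x²+y² and gives linear equations (the radical axes):
263.4 x + 117.8 y = -19654.57
137.8 x + 323.6 y = -9416.84
Solving the 2×2 system: x ≈ -76.1, y ≈ 3.3 km.

x ≈ -76.1 km, y ≈ 3.3 km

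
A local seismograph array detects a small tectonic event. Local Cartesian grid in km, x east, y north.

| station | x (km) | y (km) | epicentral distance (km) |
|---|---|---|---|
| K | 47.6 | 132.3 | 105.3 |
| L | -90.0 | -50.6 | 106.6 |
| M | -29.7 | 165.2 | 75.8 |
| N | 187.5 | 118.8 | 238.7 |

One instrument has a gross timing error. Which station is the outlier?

L

Solve using three stations at a time. Using K, M, N (subtract circle equations pairwise → linear system) gives (x, y) ≈ (-49.7, 92.2).
Distances from that point to each station vs reported:
  K: calculated 105.2 vs reported 105.3 → residual 0.1 km
  L: calculated 148.4 vs reported 106.6 → residual 41.8 km
  M: calculated 75.7 vs reported 75.8 → residual 0.1 km
  N: calculated 238.7 vs reported 238.7 → residual 0.0 km
K, M, N are mutually consistent (residuals ≈ 0); L is off by 41.8 km.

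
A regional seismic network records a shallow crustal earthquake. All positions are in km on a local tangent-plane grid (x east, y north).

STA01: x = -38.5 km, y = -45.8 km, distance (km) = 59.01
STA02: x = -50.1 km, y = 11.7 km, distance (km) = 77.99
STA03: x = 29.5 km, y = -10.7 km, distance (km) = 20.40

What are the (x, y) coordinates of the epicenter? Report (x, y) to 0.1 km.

17.5 km east, -27.2 km north

Circle about each station: (x + 38.5)² + (y + 45.8)² = 59.01²; (x + 50.1)² + (y − 11.7)² = 77.99²; (x − 29.5)² + (y + 10.7)² = 20.40².
Subtracting pairs of circle equations eliminates x²+y² and gives linear equations (the radical axes):
-23.2 x + 115.0 y = -3533.25
136.0 x + 70.2 y = 470.87
Solving the 2×2 system: x ≈ 17.5, y ≈ -27.2 km.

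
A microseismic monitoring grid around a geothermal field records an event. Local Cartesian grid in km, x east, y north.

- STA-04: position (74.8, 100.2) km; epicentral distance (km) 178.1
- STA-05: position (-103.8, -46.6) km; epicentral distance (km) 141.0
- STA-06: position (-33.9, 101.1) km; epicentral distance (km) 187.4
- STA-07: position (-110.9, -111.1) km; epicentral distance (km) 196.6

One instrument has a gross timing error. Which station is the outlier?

Solve using three stations at a time. Using STA-04, STA-05, STA-06 (subtract circle equations pairwise → linear system) gives (x, y) ≈ (34.6, -73.3).
Distances from that point to each station vs reported:
  STA-04: calculated 178.1 vs reported 178.1 → residual 0.0 km
  STA-05: calculated 141.0 vs reported 141.0 → residual 0.0 km
  STA-06: calculated 187.4 vs reported 187.4 → residual 0.0 km
  STA-07: calculated 150.4 vs reported 196.6 → residual 46.2 km
STA-04, STA-05, STA-06 are mutually consistent (residuals ≈ 0); STA-07 is off by 46.2 km.

STA-07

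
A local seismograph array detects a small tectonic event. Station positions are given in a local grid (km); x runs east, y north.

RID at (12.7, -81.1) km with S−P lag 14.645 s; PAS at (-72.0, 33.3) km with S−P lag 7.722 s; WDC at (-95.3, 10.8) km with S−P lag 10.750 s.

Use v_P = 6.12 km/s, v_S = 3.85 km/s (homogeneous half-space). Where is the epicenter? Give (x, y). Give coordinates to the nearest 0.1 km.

x ≈ -0.9 km, y ≈ 70.3 km

Distance from S−P lag: d = Δt · v_P v_S / (v_P − v_S) = Δt · (6.12·3.85)/(6.12−3.85) ≈ 10.3797·Δt.
So d_RID = 152.01, d_PAS = 80.15, d_WDC = 111.58 km.
Circle about each station: (x − 12.7)² + (y + 81.1)² = 152.01²; (x + 72.0)² + (y − 33.3)² = 80.15²; (x + 95.3)² + (y − 10.8)² = 111.58².
Subtracting the RID equation from the PAS and WDC equations removes the quadratic terms:
-169.4 x + 228.8 y = 16237.41
-216.0 x + 183.8 y = 13117.17
Solving the 2×2 system: x ≈ -0.9, y ≈ 70.3 km.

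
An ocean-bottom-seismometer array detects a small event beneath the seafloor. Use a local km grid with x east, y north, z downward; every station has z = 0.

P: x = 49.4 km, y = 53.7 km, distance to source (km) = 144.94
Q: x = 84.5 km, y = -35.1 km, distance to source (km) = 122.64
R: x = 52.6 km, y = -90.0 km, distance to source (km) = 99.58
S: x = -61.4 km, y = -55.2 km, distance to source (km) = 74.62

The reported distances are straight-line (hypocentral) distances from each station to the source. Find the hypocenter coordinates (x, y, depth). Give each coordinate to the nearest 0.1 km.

(-19.1, -58.3, 61.4)

Each station gives a sphere (x−x_i)² + (y−y_i)² + z² = d_i² (stations at z=0).
Subtracting the P sphere from Q and R: z² cancels, leaving linear equations in x and y:
70.2 x − 177.6 y = 9015.24
6.4 x − 287.4 y = 16634.14
Solving: x ≈ -19.079, y ≈ -58.303 km (keep extra digits for the depth step; rounded: -19.1, -58.3).
Then from the P sphere: z² = 144.94² − (x − 49.4)² − (y − 53.7)² with x = -19.079, y = -58.303, so z ≈ 61.429 ≈ 61.4 km.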